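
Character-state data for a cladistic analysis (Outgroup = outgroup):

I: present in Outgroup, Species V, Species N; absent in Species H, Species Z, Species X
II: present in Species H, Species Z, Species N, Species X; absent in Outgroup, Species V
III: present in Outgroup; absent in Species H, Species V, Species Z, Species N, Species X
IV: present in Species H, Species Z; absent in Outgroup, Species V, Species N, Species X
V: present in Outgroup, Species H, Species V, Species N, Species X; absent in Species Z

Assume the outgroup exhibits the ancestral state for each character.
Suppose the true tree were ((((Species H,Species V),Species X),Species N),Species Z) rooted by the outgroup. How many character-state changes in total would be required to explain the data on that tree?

9

Map each character onto ((((Species H,Species V),Species X),Species N),Species Z) (rooted by Outgroup) and count the minimum state changes it requires (Fitch parsimony):
I: 3; II: 2; III: 1; IV: 2; V: 1.
Total tree length = 9.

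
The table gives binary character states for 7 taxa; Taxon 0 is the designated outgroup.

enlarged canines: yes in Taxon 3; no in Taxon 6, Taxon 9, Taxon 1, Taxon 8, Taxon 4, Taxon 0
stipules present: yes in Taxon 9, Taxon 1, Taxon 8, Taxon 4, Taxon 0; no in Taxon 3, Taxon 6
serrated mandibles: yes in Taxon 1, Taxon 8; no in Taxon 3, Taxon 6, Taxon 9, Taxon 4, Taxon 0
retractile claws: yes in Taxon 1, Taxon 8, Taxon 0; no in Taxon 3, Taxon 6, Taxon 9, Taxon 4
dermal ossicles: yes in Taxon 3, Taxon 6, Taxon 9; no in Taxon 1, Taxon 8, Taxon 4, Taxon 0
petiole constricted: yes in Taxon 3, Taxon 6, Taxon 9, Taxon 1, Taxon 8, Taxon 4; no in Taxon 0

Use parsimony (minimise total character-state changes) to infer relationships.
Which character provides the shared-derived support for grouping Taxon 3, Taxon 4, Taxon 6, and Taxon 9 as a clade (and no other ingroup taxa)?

Character polarity is set by the outgroup: the derived state is whichever differs from the outgroup's state, so for stipules present, retractile claws the derived state is 'no', and for the remaining characters it is 'yes'.
enlarged canines: derived state 'yes' in Taxon 3 only — an autapomorphy, so it tells us nothing about relationships among taxa.
stipules present (derived state 'no') is shared by Taxon 3 and Taxon 6 — a synapomorphy uniting that clade.
Only Taxon 1 and Taxon 8 show the derived state 'yes' for serrated mandibles, supporting them as a clade.
Only Taxon 3, Taxon 4, Taxon 6, and Taxon 9 show the derived state 'no' for retractile claws, supporting them as a clade.
dermal ossicles (derived state 'yes') is shared by Taxon 3, Taxon 6, and Taxon 9 — a synapomorphy uniting that clade.
All ingroup taxa share the derived state 'yes' for petiole constricted; it defines the ingroup but does not resolve relationships within it.
Most parsimonious ingroup topology: ((Taxon 4,((Taxon 3,Taxon 6),Taxon 9)),(Taxon 1,Taxon 8)).
The clade {Taxon 3, Taxon 4, Taxon 6, Taxon 9} is supported by retractile claws: its derived state 'no' occurs in exactly those taxa and in no other taxon (including the outgroup).

retractile claws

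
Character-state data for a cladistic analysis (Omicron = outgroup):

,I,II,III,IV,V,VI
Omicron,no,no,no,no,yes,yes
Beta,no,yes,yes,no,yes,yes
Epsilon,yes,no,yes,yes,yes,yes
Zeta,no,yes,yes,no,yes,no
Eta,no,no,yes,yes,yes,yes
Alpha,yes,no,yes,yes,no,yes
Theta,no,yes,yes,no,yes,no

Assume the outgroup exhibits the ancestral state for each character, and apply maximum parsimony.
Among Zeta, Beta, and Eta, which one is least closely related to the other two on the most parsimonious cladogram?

Character polarity is set by the outgroup: the derived state is whichever differs from the outgroup's state, so for V, VI the derived state is 'no', and for the remaining characters it is 'yes'.
I: derived state 'yes' in Alpha and Epsilon only — synapomorphy for {Alpha, Epsilon}.
II: derived state 'yes' in Beta, Theta, and Zeta only — synapomorphy for {Beta, Theta, Zeta}.
III (derived state 'yes') is shared by all ingroup taxa — unites the whole ingroup.
IV: derived state 'yes' in Alpha, Epsilon, and Eta only — synapomorphy for {Alpha, Epsilon, Eta}.
V: derived state 'no' in Alpha only — an autapomorphy, so it tells us nothing about relationships among taxa.
Only Theta and Zeta show the derived state 'no' for VI, supporting them as a clade.
Most parsimonious ingroup topology: ((Beta,(Zeta,Theta)),((Epsilon,Alpha),Eta)).
Zeta and Beta share a more recent common ancestor with each other than either does with Eta, so Eta is the least closely related of the three.

Eta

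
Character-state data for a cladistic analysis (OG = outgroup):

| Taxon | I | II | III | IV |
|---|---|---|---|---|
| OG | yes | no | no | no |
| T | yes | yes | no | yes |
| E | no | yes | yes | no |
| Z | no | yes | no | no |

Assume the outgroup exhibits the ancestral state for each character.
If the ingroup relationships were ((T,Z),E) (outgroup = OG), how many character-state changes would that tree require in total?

Map each character onto ((T,Z),E) (rooted by OG) and count the minimum state changes it requires (Fitch parsimony):
I: 2; II: 1; III: 1; IV: 1.
Total tree length = 5.

5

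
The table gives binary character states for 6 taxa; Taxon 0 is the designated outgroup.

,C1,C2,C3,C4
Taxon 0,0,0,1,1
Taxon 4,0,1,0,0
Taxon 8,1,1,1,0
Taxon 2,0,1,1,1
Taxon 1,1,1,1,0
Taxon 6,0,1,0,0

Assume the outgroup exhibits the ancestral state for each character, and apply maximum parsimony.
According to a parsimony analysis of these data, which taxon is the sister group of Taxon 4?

Character polarity is set by the outgroup: the derived state is whichever differs from the outgroup's state, so for C3, C4 the derived state is '0', and for the remaining characters it is '1'.
C1: derived state '1' in Taxon 1 and Taxon 8 only — synapomorphy for {Taxon 1, Taxon 8}.
All ingroup taxa share the derived state '1' for C2; it defines the ingroup but does not resolve relationships within it.
C3: derived state '0' in Taxon 4 and Taxon 6 only — synapomorphy for {Taxon 4, Taxon 6}.
Only Taxon 1, Taxon 4, Taxon 6, and Taxon 8 show the derived state '0' for C4, supporting them as a clade.
Most parsimonious ingroup topology: (((Taxon 4,Taxon 6),(Taxon 8,Taxon 1)),Taxon 2).
Taxon 4 and Taxon 6 form a cherry on this tree, so they are sister taxa.

Taxon 6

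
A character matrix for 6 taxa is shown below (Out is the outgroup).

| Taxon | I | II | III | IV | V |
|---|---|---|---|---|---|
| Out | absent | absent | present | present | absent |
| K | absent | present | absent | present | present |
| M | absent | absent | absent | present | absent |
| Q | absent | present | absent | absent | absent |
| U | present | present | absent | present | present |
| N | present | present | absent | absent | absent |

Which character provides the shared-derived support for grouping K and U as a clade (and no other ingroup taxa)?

V

Character polarity is set by the outgroup: the derived state is whichever differs from the outgroup's state, so for III, IV the derived state is 'absent', and for the remaining characters it is 'present'.
I groups N and U, which is incompatible with the clades supported by the remaining characters; treating it as convergent (homoplasy) costs fewer steps than any alternative tree.
II: derived state 'present' in K, N, Q, and U only — synapomorphy for {K, N, Q, U}.
All ingroup taxa share the derived state 'absent' for III; it defines the ingroup but does not resolve relationships within it.
IV: derived state 'absent' in N and Q only — synapomorphy for {N, Q}.
Only K and U show the derived state 'present' for V, supporting them as a clade.
Most parsimonious ingroup topology: (((K,U),(Q,N)),M).
The clade {K, U} is supported by V: its derived state 'present' occurs in exactly those taxa and in no other taxon (including the outgroup).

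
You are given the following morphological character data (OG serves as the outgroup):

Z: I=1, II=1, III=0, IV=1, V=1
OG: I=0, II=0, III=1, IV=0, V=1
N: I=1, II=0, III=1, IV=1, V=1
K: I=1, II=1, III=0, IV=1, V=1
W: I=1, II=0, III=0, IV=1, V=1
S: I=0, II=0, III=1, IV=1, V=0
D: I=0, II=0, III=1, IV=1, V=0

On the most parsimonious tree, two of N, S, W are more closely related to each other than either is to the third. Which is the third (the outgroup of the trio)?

S

Character polarity is set by the outgroup: the derived state is whichever differs from the outgroup's state, so for III, V the derived state is '0', and for the remaining characters it is '1'.
I: derived state '1' in K, N, W, and Z only — synapomorphy for {K, N, W, Z}.
II: derived state '1' in K and Z only — synapomorphy for {K, Z}.
III: derived state '0' in K, W, and Z only — synapomorphy for {K, W, Z}.
All ingroup taxa share the derived state '1' for IV; it defines the ingroup but does not resolve relationships within it.
V: derived state '0' in D and S only — synapomorphy for {D, S}.
Most parsimonious ingroup topology: ((N,((K,Z),W)),(S,D)).
W and N share a more recent common ancestor with each other than either does with S, so S is the least closely related of the three.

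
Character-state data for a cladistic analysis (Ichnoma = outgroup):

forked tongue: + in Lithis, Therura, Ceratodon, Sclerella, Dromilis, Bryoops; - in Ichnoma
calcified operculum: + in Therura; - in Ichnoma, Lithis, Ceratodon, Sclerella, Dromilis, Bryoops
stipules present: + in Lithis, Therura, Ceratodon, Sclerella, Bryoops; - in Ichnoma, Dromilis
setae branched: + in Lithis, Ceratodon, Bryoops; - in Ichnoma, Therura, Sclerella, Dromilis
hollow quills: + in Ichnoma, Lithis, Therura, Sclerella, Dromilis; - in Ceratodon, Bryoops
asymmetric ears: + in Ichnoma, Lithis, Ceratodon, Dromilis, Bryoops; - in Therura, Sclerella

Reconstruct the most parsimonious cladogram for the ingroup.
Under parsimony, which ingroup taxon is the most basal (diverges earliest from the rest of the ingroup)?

Character polarity is set by the outgroup: the derived state is whichever differs from the outgroup's state, so for hollow quills, asymmetric ears the derived state is '-', and for the remaining characters it is '+'.
forked tongue (derived state '+') is shared by all ingroup taxa — unites the whole ingroup.
calcified operculum: derived state '+' in Therura only — an autapomorphy, so it tells us nothing about relationships among taxa.
stipules present: derived state '+' in Bryoops, Ceratodon, Lithis, Sclerella, and Therura only — synapomorphy for {Bryoops, Ceratodon, Lithis, Sclerella, Therura}.
setae branched (derived state '+') is shared by Bryoops, Ceratodon, and Lithis — a synapomorphy uniting that clade.
Only Bryoops and Ceratodon show the derived state '-' for hollow quills, supporting them as a clade.
Only Sclerella and Therura show the derived state '-' for asymmetric ears, supporting them as a clade.
Most parsimonious ingroup topology: (((Lithis,(Ceratodon,Bryoops)),(Therura,Sclerella)),Dromilis).
Dromilis is sister to the clade containing all other ingroup taxa, so it is the earliest-diverging (most basal) ingroup lineage.

Dromilis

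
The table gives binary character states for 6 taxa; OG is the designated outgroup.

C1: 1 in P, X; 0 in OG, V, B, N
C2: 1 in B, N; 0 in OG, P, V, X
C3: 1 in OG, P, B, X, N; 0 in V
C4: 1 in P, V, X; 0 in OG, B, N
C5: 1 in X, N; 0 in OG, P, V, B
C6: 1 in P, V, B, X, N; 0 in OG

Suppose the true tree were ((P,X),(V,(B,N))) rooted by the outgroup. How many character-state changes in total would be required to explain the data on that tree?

8

Map each character onto ((P,X),(V,(B,N))) (rooted by OG) and count the minimum state changes it requires (Fitch parsimony):
C1: 1; C2: 1; C3: 1; C4: 2; C5: 2; C6: 1.
Total tree length = 8.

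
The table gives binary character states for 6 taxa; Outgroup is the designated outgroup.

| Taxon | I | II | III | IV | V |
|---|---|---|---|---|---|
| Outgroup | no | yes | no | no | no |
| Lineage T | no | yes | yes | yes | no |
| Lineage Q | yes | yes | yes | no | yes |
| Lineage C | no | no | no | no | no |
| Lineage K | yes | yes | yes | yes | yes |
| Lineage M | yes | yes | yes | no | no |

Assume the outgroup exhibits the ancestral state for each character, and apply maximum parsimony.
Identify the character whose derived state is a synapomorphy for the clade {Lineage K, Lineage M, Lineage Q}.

Character polarity is set by the outgroup: the derived state is whichever differs from the outgroup's state, so for II the derived state is 'no', and for the remaining characters it is 'yes'.
I: derived state 'yes' in Lineage K, Lineage M, and Lineage Q only — synapomorphy for {Lineage K, Lineage M, Lineage Q}.
II: derived state 'no' in Lineage C only — an autapomorphy, so it tells us nothing about relationships among taxa.
III: derived state 'yes' in Lineage K, Lineage M, Lineage Q, and Lineage T only — synapomorphy for {Lineage K, Lineage M, Lineage Q, Lineage T}.
IV (state 'yes') occurs in Lineage K and Lineage T but conflicts with the nesting implied by the other characters — most parsimoniously interpreted as homoplasy.
V: derived state 'yes' in Lineage K and Lineage Q only — synapomorphy for {Lineage K, Lineage Q}.
Most parsimonious ingroup topology: ((Lineage T,((Lineage Q,Lineage K),Lineage M)),Lineage C).
The clade {Lineage K, Lineage M, Lineage Q} is supported by I: its derived state 'yes' occurs in exactly those taxa and in no other taxon (including the outgroup).

I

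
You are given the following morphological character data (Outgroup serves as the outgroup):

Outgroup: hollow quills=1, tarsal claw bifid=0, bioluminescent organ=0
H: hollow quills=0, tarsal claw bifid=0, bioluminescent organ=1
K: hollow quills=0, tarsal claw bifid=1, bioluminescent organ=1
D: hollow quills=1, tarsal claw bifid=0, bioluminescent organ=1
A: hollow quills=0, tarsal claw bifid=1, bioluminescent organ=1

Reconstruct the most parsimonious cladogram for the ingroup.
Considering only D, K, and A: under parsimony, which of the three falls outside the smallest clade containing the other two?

Character polarity is set by the outgroup: the derived state is whichever differs from the outgroup's state, so for hollow quills the derived state is '0', and for the remaining characters it is '1'.
hollow quills (derived state '0') is shared by A, H, and K — a synapomorphy uniting that clade.
tarsal claw bifid (derived state '1') is shared by A and K — a synapomorphy uniting that clade.
bioluminescent organ (derived state '1') is shared by all ingroup taxa — unites the whole ingroup.
Most parsimonious ingroup topology: ((H,(K,A)),D).
A and K share a more recent common ancestor with each other than either does with D, so D is the least closely related of the three.

D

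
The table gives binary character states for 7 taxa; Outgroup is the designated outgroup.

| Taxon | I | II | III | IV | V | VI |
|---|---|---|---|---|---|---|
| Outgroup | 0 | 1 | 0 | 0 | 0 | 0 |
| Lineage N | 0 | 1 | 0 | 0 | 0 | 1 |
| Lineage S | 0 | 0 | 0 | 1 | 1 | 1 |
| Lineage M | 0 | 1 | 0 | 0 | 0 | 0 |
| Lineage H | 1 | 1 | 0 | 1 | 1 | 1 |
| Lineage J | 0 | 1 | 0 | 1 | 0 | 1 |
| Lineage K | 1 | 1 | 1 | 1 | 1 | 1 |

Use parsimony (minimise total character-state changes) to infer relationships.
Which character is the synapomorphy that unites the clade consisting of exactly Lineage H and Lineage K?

Character polarity is set by the outgroup: the derived state is whichever differs from the outgroup's state, so for II the derived state is '0', and for the remaining characters it is '1'.
Only Lineage H and Lineage K show the derived state '1' for I, supporting them as a clade.
II (derived state '0') is unique to Lineage S (autapomorphy; uninformative for grouping).
III (derived state '1') is unique to Lineage K (autapomorphy; uninformative for grouping).
IV (derived state '1') is shared by Lineage H, Lineage J, Lineage K, and Lineage S — a synapomorphy uniting that clade.
V: derived state '1' in Lineage H, Lineage K, and Lineage S only — synapomorphy for {Lineage H, Lineage K, Lineage S}.
VI (derived state '1') is shared by Lineage H, Lineage J, Lineage K, Lineage N, and Lineage S — a synapomorphy uniting that clade.
Most parsimonious ingroup topology: (((Lineage J,((Lineage H,Lineage K),Lineage S)),Lineage N),Lineage M).
The clade {Lineage H, Lineage K} is supported by I: its derived state '1' occurs in exactly those taxa and in no other taxon (including the outgroup).

I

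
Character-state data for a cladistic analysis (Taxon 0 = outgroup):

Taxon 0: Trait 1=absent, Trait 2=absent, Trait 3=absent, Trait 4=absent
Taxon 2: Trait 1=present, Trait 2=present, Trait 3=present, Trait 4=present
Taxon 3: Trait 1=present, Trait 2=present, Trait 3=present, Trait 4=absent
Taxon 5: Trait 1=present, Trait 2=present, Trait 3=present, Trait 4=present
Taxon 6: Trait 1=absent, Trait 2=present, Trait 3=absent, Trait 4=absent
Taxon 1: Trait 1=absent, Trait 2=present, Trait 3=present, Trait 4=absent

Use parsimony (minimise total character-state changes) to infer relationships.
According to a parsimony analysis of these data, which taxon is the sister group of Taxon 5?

Taxon 2

The outgroup has state 'absent' for every character, so 'present' is the derived state throughout.
Only Taxon 2, Taxon 3, and Taxon 5 show the derived state 'present' for Trait 1, supporting them as a clade.
All ingroup taxa share the derived state 'present' for Trait 2; it defines the ingroup but does not resolve relationships within it.
Trait 3: derived state 'present' in Taxon 1, Taxon 2, Taxon 3, and Taxon 5 only — synapomorphy for {Taxon 1, Taxon 2, Taxon 3, Taxon 5}.
Trait 4 (derived state 'present') is shared by Taxon 2 and Taxon 5 — a synapomorphy uniting that clade.
Most parsimonious ingroup topology: ((((Taxon 2,Taxon 5),Taxon 3),Taxon 1),Taxon 6).
Taxon 5 and Taxon 2 form a cherry on this tree, so they are sister taxa.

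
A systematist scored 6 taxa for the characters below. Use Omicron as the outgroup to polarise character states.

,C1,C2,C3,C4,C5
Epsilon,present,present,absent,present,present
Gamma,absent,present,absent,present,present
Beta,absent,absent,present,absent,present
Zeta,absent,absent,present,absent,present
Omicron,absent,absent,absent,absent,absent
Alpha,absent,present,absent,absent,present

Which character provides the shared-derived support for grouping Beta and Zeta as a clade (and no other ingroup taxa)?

The outgroup has state 'absent' for every character, so 'present' is the derived state throughout.
C1 (derived state 'present') is unique to Epsilon (autapomorphy; uninformative for grouping).
Only Alpha, Epsilon, and Gamma show the derived state 'present' for C2, supporting them as a clade.
Only Beta and Zeta show the derived state 'present' for C3, supporting them as a clade.
Only Epsilon and Gamma show the derived state 'present' for C4, supporting them as a clade.
C5 (derived state 'present') is shared by all ingroup taxa — unites the whole ingroup.
Most parsimonious ingroup topology: ((Beta,Zeta),(Alpha,(Gamma,Epsilon))).
The clade {Beta, Zeta} is supported by C3: its derived state 'present' occurs in exactly those taxa and in no other taxon (including the outgroup).

C3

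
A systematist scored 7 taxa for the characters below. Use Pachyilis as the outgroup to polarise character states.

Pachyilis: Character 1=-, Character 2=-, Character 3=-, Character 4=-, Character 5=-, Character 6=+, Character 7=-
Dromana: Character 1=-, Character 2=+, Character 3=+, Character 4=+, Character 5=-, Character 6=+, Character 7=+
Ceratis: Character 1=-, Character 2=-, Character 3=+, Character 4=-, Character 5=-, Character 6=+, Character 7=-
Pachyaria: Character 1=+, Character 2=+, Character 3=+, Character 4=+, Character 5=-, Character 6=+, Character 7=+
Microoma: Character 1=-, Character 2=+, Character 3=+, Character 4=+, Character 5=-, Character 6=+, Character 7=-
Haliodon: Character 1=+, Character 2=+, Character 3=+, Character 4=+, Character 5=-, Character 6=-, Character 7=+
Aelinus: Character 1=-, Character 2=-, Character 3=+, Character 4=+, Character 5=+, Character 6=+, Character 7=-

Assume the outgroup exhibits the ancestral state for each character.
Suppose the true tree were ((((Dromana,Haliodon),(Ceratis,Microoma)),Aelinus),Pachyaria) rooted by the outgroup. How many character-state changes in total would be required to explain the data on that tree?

12

Map each character onto ((((Dromana,Haliodon),(Ceratis,Microoma)),Aelinus),Pachyaria) (rooted by Pachyilis) and count the minimum state changes it requires (Fitch parsimony):
Character 1: 2; Character 2: 3; Character 3: 1; Character 4: 2; Character 5: 1; Character 6: 1; Character 7: 2.
Total tree length = 12.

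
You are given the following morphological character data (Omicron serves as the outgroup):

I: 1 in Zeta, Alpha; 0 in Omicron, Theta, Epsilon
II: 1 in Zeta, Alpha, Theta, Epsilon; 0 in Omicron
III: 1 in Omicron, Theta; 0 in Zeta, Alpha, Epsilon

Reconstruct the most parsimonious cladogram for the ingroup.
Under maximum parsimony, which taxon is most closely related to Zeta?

Alpha

Character polarity is set by the outgroup: the derived state is whichever differs from the outgroup's state, so for III the derived state is '0', and for the remaining characters it is '1'.
I (derived state '1') is shared by Alpha and Zeta — a synapomorphy uniting that clade.
All ingroup taxa share the derived state '1' for II; it defines the ingroup but does not resolve relationships within it.
Only Alpha, Epsilon, and Zeta show the derived state '0' for III, supporting them as a clade.
Most parsimonious ingroup topology: (((Zeta,Alpha),Epsilon),Theta).
Zeta and Alpha form a cherry on this tree, so they are sister taxa.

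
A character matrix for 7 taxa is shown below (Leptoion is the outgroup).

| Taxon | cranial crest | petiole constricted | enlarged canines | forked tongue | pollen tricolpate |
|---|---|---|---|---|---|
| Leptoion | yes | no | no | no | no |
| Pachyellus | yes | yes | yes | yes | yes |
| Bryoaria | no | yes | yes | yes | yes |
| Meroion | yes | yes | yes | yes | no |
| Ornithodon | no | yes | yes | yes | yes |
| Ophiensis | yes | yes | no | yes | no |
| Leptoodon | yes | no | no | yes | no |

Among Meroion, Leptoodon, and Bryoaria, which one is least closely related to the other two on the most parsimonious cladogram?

Leptoodon

Character polarity is set by the outgroup: the derived state is whichever differs from the outgroup's state, so for cranial crest the derived state is 'no', and for the remaining characters it is 'yes'.
cranial crest (derived state 'no') is shared by Bryoaria and Ornithodon — a synapomorphy uniting that clade.
petiole constricted: derived state 'yes' in Bryoaria, Meroion, Ophiensis, Ornithodon, and Pachyellus only — synapomorphy for {Bryoaria, Meroion, Ophiensis, Ornithodon, Pachyellus}.
Only Bryoaria, Meroion, Ornithodon, and Pachyellus show the derived state 'yes' for enlarged canines, supporting them as a clade.
All ingroup taxa share the derived state 'yes' for forked tongue; it defines the ingroup but does not resolve relationships within it.
pollen tricolpate (derived state 'yes') is shared by Bryoaria, Ornithodon, and Pachyellus — a synapomorphy uniting that clade.
Most parsimonious ingroup topology: ((((Pachyellus,(Bryoaria,Ornithodon)),Meroion),Ophiensis),Leptoodon).
Bryoaria and Meroion share a more recent common ancestor with each other than either does with Leptoodon, so Leptoodon is the least closely related of the three.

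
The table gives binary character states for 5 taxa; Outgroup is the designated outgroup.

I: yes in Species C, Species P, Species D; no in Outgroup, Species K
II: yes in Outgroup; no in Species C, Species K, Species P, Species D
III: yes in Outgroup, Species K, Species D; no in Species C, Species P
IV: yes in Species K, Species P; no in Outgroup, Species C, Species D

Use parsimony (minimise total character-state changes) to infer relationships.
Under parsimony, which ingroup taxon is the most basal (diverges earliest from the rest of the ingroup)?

Character polarity is set by the outgroup: the derived state is whichever differs from the outgroup's state, so for II, III the derived state is 'no', and for the remaining characters it is 'yes'.
Only Species C, Species D, and Species P show the derived state 'yes' for I, supporting them as a clade.
All ingroup taxa share the derived state 'no' for II; it defines the ingroup but does not resolve relationships within it.
Only Species C and Species P show the derived state 'no' for III, supporting them as a clade.
IV groups Species K and Species P, which is incompatible with the clades supported by the remaining characters; treating it as convergent (homoplasy) costs fewer steps than any alternative tree.
Most parsimonious ingroup topology: (((Species C,Species P),Species D),Species K).
Species K is sister to the clade containing all other ingroup taxa, so it is the earliest-diverging (most basal) ingroup lineage.

Species K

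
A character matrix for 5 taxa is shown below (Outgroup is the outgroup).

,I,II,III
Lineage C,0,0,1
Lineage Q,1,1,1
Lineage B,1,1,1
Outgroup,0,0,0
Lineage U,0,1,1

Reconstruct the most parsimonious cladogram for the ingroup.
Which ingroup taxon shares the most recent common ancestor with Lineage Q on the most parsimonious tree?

Lineage B

The outgroup has state '0' for every character, so '1' is the derived state throughout.
I (derived state '1') is shared by Lineage B and Lineage Q — a synapomorphy uniting that clade.
II: derived state '1' in Lineage B, Lineage Q, and Lineage U only — synapomorphy for {Lineage B, Lineage Q, Lineage U}.
III (derived state '1') is shared by all ingroup taxa — unites the whole ingroup.
Most parsimonious ingroup topology: ((Lineage U,(Lineage B,Lineage Q)),Lineage C).
Lineage Q and Lineage B form a cherry on this tree, so they are sister taxa.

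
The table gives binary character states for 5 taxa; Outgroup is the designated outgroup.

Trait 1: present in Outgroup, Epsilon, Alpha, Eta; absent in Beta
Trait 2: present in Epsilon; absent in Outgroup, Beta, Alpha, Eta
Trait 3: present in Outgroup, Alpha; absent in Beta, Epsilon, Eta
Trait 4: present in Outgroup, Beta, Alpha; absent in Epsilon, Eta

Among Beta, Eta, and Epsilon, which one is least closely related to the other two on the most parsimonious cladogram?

Character polarity is set by the outgroup: the derived state is whichever differs from the outgroup's state, so for Trait 1, Trait 3, Trait 4 the derived state is 'absent', and for the remaining characters it is 'present'.
Trait 1: derived state 'absent' in Beta only — an autapomorphy, so it tells us nothing about relationships among taxa.
Trait 2 (derived state 'present') is unique to Epsilon (autapomorphy; uninformative for grouping).
Only Beta, Epsilon, and Eta show the derived state 'absent' for Trait 3, supporting them as a clade.
Only Epsilon and Eta show the derived state 'absent' for Trait 4, supporting them as a clade.
Most parsimonious ingroup topology: ((Beta,(Epsilon,Eta)),Alpha).
Eta and Epsilon share a more recent common ancestor with each other than either does with Beta, so Beta is the least closely related of the three.

Beta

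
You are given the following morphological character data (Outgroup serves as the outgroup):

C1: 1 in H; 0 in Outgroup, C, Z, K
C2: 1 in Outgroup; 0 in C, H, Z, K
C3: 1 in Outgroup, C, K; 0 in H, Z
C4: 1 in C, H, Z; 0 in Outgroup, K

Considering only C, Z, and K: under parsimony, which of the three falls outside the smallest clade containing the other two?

Character polarity is set by the outgroup: the derived state is whichever differs from the outgroup's state, so for C2, C3 the derived state is '0', and for the remaining characters it is '1'.
C1: derived state '1' in H only — an autapomorphy, so it tells us nothing about relationships among taxa.
All ingroup taxa share the derived state '0' for C2; it defines the ingroup but does not resolve relationships within it.
C3: derived state '0' in H and Z only — synapomorphy for {H, Z}.
Only C, H, and Z show the derived state '1' for C4, supporting them as a clade.
Most parsimonious ingroup topology: ((C,(H,Z)),K).
C and Z share a more recent common ancestor with each other than either does with K, so K is the least closely related of the three.

K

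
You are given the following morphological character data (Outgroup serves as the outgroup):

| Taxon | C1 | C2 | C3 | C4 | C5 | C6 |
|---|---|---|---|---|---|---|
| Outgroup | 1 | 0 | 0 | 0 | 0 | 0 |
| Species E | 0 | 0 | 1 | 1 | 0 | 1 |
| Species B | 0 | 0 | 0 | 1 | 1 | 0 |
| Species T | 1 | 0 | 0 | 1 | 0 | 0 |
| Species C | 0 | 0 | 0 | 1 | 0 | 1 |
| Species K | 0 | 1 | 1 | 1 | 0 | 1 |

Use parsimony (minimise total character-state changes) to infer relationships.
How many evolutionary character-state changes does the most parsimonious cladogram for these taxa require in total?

6

Character polarity is set by the outgroup: the derived state is whichever differs from the outgroup's state, so for C1 the derived state is '0', and for the remaining characters it is '1'.
Only Species B, Species C, Species E, and Species K show the derived state '0' for C1, supporting them as a clade.
C2: derived state '1' in Species K only — an autapomorphy, so it tells us nothing about relationships among taxa.
C3: derived state '1' in Species E and Species K only — synapomorphy for {Species E, Species K}.
C4 (derived state '1') is shared by all ingroup taxa — unites the whole ingroup.
C5: derived state '1' in Species B only — an autapomorphy, so it tells us nothing about relationships among taxa.
C6 (derived state '1') is shared by Species C, Species E, and Species K — a synapomorphy uniting that clade.
Most parsimonious ingroup topology: ((((Species E,Species K),Species C),Species B),Species T).
Changes per character on this tree: C1: 1; C2: 1; C3: 1; C4: 1; C5: 1; C6: 1.
Total = 6.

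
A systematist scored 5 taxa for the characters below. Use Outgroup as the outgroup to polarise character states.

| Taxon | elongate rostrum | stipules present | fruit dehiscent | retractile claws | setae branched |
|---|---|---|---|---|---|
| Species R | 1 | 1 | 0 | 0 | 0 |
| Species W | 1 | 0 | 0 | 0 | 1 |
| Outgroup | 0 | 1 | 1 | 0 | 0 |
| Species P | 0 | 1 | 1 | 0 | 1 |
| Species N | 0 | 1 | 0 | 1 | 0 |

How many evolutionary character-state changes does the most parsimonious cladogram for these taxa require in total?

6

Character polarity is set by the outgroup: the derived state is whichever differs from the outgroup's state, so for stipules present, fruit dehiscent the derived state is '0', and for the remaining characters it is '1'.
Only Species R and Species W show the derived state '1' for elongate rostrum, supporting them as a clade.
stipules present (derived state '0') is unique to Species W (autapomorphy; uninformative for grouping).
Only Species N, Species R, and Species W show the derived state '0' for fruit dehiscent, supporting them as a clade.
retractile claws (derived state '1') is unique to Species N (autapomorphy; uninformative for grouping).
setae branched groups Species P and Species W, which is incompatible with the clades supported by the remaining characters; treating it as convergent (homoplasy) costs fewer steps than any alternative tree.
Most parsimonious ingroup topology: (((Species R,Species W),Species N),Species P).
Changes per character on this tree: elongate rostrum: 1; stipules present: 1; fruit dehiscent: 1; retractile claws: 1; setae branched: 2.
Total = 6.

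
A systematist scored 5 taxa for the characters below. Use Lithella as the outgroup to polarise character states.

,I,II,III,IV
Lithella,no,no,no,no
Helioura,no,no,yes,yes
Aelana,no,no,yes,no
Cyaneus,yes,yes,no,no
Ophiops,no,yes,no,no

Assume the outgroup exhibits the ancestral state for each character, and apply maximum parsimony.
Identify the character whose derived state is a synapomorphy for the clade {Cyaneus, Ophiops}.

II

The outgroup has state 'no' for every character, so 'yes' is the derived state throughout.
I (derived state 'yes') is unique to Cyaneus (autapomorphy; uninformative for grouping).
II: derived state 'yes' in Cyaneus and Ophiops only — synapomorphy for {Cyaneus, Ophiops}.
III (derived state 'yes') is shared by Aelana and Helioura — a synapomorphy uniting that clade.
IV (derived state 'yes') is unique to Helioura (autapomorphy; uninformative for grouping).
Most parsimonious ingroup topology: ((Helioura,Aelana),(Cyaneus,Ophiops)).
The clade {Cyaneus, Ophiops} is supported by II: its derived state 'yes' occurs in exactly those taxa and in no other taxon (including the outgroup).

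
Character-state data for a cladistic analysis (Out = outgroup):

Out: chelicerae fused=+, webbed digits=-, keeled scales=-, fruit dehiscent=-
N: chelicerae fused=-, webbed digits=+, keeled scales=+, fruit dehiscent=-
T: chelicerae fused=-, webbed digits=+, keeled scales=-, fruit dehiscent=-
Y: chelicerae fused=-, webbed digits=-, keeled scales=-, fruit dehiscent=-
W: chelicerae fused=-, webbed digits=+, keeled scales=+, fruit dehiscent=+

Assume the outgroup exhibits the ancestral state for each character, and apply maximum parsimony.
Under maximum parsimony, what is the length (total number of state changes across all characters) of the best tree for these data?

Character polarity is set by the outgroup: the derived state is whichever differs from the outgroup's state, so for chelicerae fused the derived state is '-', and for the remaining characters it is '+'.
All ingroup taxa share the derived state '-' for chelicerae fused; it defines the ingroup but does not resolve relationships within it.
webbed digits (derived state '+') is shared by N, T, and W — a synapomorphy uniting that clade.
keeled scales: derived state '+' in N and W only — synapomorphy for {N, W}.
fruit dehiscent (derived state '+') is unique to W (autapomorphy; uninformative for grouping).
Most parsimonious ingroup topology: (((N,W),T),Y).
Changes per character on this tree: chelicerae fused: 1; webbed digits: 1; keeled scales: 1; fruit dehiscent: 1.
Total = 4.

4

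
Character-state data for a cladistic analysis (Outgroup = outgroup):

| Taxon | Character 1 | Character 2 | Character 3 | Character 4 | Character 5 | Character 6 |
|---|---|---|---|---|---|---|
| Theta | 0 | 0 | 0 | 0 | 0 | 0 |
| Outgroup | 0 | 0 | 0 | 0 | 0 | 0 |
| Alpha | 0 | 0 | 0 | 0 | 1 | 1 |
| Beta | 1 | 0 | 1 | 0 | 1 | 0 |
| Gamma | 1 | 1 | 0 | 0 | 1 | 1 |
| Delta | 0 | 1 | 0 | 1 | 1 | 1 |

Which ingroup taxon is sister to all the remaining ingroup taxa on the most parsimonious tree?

The outgroup has state '0' for every character, so '1' is the derived state throughout.
Character 1 groups Beta and Gamma, which is incompatible with the clades supported by the remaining characters; treating it as convergent (homoplasy) costs fewer steps than any alternative tree.
Only Delta and Gamma show the derived state '1' for Character 2, supporting them as a clade.
Character 3: derived state '1' in Beta only — an autapomorphy, so it tells us nothing about relationships among taxa.
Character 4: derived state '1' in Delta only — an autapomorphy, so it tells us nothing about relationships among taxa.
Character 5 (derived state '1') is shared by Alpha, Beta, Delta, and Gamma — a synapomorphy uniting that clade.
Only Alpha, Delta, and Gamma show the derived state '1' for Character 6, supporting them as a clade.
Most parsimonious ingroup topology: ((((Gamma,Delta),Alpha),Beta),Theta).
Theta is sister to the clade containing all other ingroup taxa, so it is the earliest-diverging (most basal) ingroup lineage.

Theta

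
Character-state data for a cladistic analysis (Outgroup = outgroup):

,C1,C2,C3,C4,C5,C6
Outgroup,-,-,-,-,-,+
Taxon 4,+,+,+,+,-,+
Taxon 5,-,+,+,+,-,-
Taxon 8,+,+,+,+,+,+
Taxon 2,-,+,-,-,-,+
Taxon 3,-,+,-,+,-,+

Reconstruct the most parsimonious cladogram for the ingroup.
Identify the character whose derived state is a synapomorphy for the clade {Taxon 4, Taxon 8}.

Character polarity is set by the outgroup: the derived state is whichever differs from the outgroup's state, so for C6 the derived state is '-', and for the remaining characters it is '+'.
C1 (derived state '+') is shared by Taxon 4 and Taxon 8 — a synapomorphy uniting that clade.
All ingroup taxa share the derived state '+' for C2; it defines the ingroup but does not resolve relationships within it.
Only Taxon 4, Taxon 5, and Taxon 8 show the derived state '+' for C3, supporting them as a clade.
Only Taxon 3, Taxon 4, Taxon 5, and Taxon 8 show the derived state '+' for C4, supporting them as a clade.
C5: derived state '+' in Taxon 8 only — an autapomorphy, so it tells us nothing about relationships among taxa.
C6 (derived state '-') is unique to Taxon 5 (autapomorphy; uninformative for grouping).
Most parsimonious ingroup topology: ((((Taxon 4,Taxon 8),Taxon 5),Taxon 3),Taxon 2).
The clade {Taxon 4, Taxon 8} is supported by C1: its derived state '+' occurs in exactly those taxa and in no other taxon (including the outgroup).

C1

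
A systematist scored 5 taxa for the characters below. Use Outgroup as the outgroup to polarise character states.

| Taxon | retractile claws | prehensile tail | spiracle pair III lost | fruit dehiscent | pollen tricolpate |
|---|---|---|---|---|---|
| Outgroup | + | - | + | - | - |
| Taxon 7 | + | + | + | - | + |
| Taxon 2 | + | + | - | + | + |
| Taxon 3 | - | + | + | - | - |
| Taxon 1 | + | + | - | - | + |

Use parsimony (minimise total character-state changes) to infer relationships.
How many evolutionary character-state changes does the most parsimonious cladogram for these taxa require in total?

Character polarity is set by the outgroup: the derived state is whichever differs from the outgroup's state, so for retractile claws, spiracle pair III lost the derived state is '-', and for the remaining characters it is '+'.
retractile claws: derived state '-' in Taxon 3 only — an autapomorphy, so it tells us nothing about relationships among taxa.
All ingroup taxa share the derived state '+' for prehensile tail; it defines the ingroup but does not resolve relationships within it.
Only Taxon 1 and Taxon 2 show the derived state '-' for spiracle pair III lost, supporting them as a clade.
fruit dehiscent (derived state '+') is unique to Taxon 2 (autapomorphy; uninformative for grouping).
Only Taxon 1, Taxon 2, and Taxon 7 show the derived state '+' for pollen tricolpate, supporting them as a clade.
Most parsimonious ingroup topology: ((Taxon 7,(Taxon 2,Taxon 1)),Taxon 3).
Changes per character on this tree: retractile claws: 1; prehensile tail: 1; spiracle pair III lost: 1; fruit dehiscent: 1; pollen tricolpate: 1.
Total = 5.

5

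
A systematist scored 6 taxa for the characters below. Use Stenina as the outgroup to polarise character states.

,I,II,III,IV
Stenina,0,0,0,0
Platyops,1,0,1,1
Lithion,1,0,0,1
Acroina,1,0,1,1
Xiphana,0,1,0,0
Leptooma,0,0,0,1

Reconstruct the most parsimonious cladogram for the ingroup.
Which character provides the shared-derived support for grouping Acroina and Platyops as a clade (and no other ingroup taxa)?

III

The outgroup has state '0' for every character, so '1' is the derived state throughout.
Only Acroina, Lithion, and Platyops show the derived state '1' for I, supporting them as a clade.
II (derived state '1') is unique to Xiphana (autapomorphy; uninformative for grouping).
Only Acroina and Platyops show the derived state '1' for III, supporting them as a clade.
Only Acroina, Leptooma, Lithion, and Platyops show the derived state '1' for IV, supporting them as a clade.
Most parsimonious ingroup topology: ((((Platyops,Acroina),Lithion),Leptooma),Xiphana).
The clade {Acroina, Platyops} is supported by III: its derived state '1' occurs in exactly those taxa and in no other taxon (including the outgroup).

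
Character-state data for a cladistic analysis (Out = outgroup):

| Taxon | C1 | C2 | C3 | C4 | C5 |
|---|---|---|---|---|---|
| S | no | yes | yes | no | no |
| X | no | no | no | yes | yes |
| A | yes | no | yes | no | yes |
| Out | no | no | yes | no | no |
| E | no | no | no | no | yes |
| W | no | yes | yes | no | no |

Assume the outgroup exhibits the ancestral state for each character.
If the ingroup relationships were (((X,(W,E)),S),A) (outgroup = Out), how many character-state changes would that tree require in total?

9

Map each character onto (((X,(W,E)),S),A) (rooted by Out) and count the minimum state changes it requires (Fitch parsimony):
C1: 1; C2: 2; C3: 2; C4: 1; C5: 3.
Total tree length = 9.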